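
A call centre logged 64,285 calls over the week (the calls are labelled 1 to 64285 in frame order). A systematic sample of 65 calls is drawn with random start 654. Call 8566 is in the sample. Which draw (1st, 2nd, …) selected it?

9

k = 64285/65 = 989
position = (8566 − 654)/989 + 1 = 7912/989 + 1 = 8 + 1 = 9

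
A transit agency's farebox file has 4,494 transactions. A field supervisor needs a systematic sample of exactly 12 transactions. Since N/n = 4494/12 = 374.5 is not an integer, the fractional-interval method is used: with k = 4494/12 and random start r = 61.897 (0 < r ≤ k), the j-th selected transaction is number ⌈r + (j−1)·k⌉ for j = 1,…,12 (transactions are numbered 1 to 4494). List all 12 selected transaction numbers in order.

j=1: r + 0k = 61.897 → ⌈·⌉ = 62
j=2: r + 1k = 436.397 → ⌈·⌉ = 437
j=3: r + 2k = 810.897 → ⌈·⌉ = 811
j=4: r + 3k = 1185.397 → ⌈·⌉ = 1186
j=5: r + 4k = 1559.897 → ⌈·⌉ = 1560
j=6: r + 5k = 1934.397 → ⌈·⌉ = 1935
j=7: r + 6k = 2308.897 → ⌈·⌉ = 2309
j=8: r + 7k = 2683.397 → ⌈·⌉ = 2684
j=9: r + 8k = 3057.897 → ⌈·⌉ = 3058
j=10: r + 9k = 3432.397 → ⌈·⌉ = 3433
j=11: r + 10k = 3806.897 → ⌈·⌉ = 3807
j=12: r + 11k = 4181.397 → ⌈·⌉ = 4182

62, 437, 811, 1186, 1560, 1935, 2309, 2684, 3058, 3433, 3807, 4182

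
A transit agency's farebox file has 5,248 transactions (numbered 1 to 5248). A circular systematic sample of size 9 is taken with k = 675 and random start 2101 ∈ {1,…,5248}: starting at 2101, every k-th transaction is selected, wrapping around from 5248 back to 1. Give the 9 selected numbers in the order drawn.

2101, 2776, 3451, 4126, 4801, 228, 903, 1578, 2253

Selection 1: 2101
Selection 2: 2101 + 675 = 2776
Selection 3: 2776 + 675 = 3451
Selection 4: 3451 + 675 = 4126
Selection 5: 4126 + 675 = 4801
Selection 6: 4801 + 675 = 5476 → 5476 − 5248 = 228
Selection 7: 228 + 675 = 903
Selection 8: 903 + 675 = 1578
Selection 9: 1578 + 675 = 2253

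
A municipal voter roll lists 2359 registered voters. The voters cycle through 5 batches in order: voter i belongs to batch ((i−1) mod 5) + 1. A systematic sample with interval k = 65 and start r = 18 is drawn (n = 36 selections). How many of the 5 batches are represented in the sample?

Consecutive selections differ by k = 65, so their batch numbers differ by 65 mod 5 = 0.
gcd(65, 5) = 5, so the sample visits 5/5 = 1 distinct residues mod 5.
Start 18 is batch 3; the batches hit are 3.

1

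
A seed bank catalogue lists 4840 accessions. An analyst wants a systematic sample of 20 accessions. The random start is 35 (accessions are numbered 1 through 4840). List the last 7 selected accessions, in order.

3181, 3423, 3665, 3907, 4149, 4391, 4633

k = N/n = 4840/20 = 242
14th selection = 35 + 13×242 = 3181
15th: 3181 + 242 = 3423
16th: 3423 + 242 = 3665
17th: 3665 + 242 = 3907
18th: 3907 + 242 = 4149
19th: 4149 + 242 = 4391
20th: 4391 + 242 = 4633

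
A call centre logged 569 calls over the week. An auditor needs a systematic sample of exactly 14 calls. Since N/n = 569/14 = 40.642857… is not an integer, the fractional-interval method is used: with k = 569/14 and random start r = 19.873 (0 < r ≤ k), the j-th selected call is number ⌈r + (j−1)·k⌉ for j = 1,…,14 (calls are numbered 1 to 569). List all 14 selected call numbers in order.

20, 61, 102, 142, 183, 224, 264, 305, 346, 386, 427, 467, 508, 549

j=1: r + 0k = 19.873 → ⌈·⌉ = 20
j=2: r + 1k = 60.515857… → ⌈·⌉ = 61
j=3: r + 2k = 101.158714… → ⌈·⌉ = 102
j=4: r + 3k = 141.801571… → ⌈·⌉ = 142
j=5: r + 4k = 182.444428… → ⌈·⌉ = 183
j=6: r + 5k = 223.087285… → ⌈·⌉ = 224
j=7: r + 6k = 263.730142… → ⌈·⌉ = 264
j=8: r + 7k = 304.373 → ⌈·⌉ = 305
j=9: r + 8k = 345.015857… → ⌈·⌉ = 346
j=10: r + 9k = 385.658714… → ⌈·⌉ = 386
j=11: r + 10k = 426.301571… → ⌈·⌉ = 427
j=12: r + 11k = 466.944428… → ⌈·⌉ = 467
j=13: r + 12k = 507.587285… → ⌈·⌉ = 508
j=14: r + 13k = 548.230142… → ⌈·⌉ = 549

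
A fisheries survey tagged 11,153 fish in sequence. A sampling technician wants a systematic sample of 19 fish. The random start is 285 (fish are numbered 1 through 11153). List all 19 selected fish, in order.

k = N/n = 11153/19 = 587
fish 1: 285
fish 2: 285 + 587 = 872
fish 3: 872 + 587 = 1459
fish 4: 1459 + 587 = 2046
fish 5: 2046 + 587 = 2633
fish 6: 2633 + 587 = 3220
fish 7: 3220 + 587 = 3807
fish 8: 3807 + 587 = 4394
fish 9: 4394 + 587 = 4981
fish 10: 4981 + 587 = 5568
fish 11: 5568 + 587 = 6155
fish 12: 6155 + 587 = 6742
fish 13: 6742 + 587 = 7329
fish 14: 7329 + 587 = 7916
fish 15: 7916 + 587 = 8503
fish 16: 8503 + 587 = 9090
fish 17: 9090 + 587 = 9677
fish 18: 9677 + 587 = 10264
fish 19: 10264 + 587 = 10851

285, 872, 1459, 2046, 2633, 3220, 3807, 4394, 4981, 5568, 6155, 6742, 7329, 7916, 8503, 9090, 9677, 10264, 10851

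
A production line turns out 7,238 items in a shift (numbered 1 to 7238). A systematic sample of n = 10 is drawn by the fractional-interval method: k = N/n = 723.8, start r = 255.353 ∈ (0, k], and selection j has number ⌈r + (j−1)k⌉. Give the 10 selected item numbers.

256, 980, 1703, 2427, 3151, 3875, 4599, 5322, 6046, 6770

j=1: r + 0k = 255.353 → ⌈·⌉ = 256
j=2: r + 1k = 979.153 → ⌈·⌉ = 980
j=3: r + 2k = 1702.953 → ⌈·⌉ = 1703
j=4: r + 3k = 2426.753 → ⌈·⌉ = 2427
j=5: r + 4k = 3150.553 → ⌈·⌉ = 3151
j=6: r + 5k = 3874.353 → ⌈·⌉ = 3875
j=7: r + 6k = 4598.153 → ⌈·⌉ = 4599
j=8: r + 7k = 5321.953 → ⌈·⌉ = 5322
j=9: r + 8k = 6045.753 → ⌈·⌉ = 6046
j=10: r + 9k = 6769.553 → ⌈·⌉ = 6770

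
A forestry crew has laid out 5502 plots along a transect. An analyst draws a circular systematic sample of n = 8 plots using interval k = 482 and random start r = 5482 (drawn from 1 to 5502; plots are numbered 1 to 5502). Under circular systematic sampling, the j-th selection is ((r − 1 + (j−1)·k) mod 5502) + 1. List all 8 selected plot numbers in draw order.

5482, 462, 944, 1426, 1908, 2390, 2872, 3354

Selection 1: 5482
Selection 2: 5482 + 482 = 5964 → 5964 − 5502 = 462
Selection 3: 462 + 482 = 944
Selection 4: 944 + 482 = 1426
Selection 5: 1426 + 482 = 1908
Selection 6: 1908 + 482 = 2390
Selection 7: 2390 + 482 = 2872
Selection 8: 2872 + 482 = 3354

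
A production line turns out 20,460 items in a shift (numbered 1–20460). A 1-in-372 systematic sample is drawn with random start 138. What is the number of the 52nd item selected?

19110

k = 372
52nd selection = r + (52−1)·k = 138 + 51×372 = 138 + 18972 = 19110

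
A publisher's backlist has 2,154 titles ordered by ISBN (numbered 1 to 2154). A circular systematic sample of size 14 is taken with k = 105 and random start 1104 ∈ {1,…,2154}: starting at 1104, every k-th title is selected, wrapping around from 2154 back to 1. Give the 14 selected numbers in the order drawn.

Selection 1: 1104
Selection 2: 1104 + 105 = 1209
Selection 3: 1209 + 105 = 1314
Selection 4: 1314 + 105 = 1419
Selection 5: 1419 + 105 = 1524
Selection 6: 1524 + 105 = 1629
Selection 7: 1629 + 105 = 1734
Selection 8: 1734 + 105 = 1839
Selection 9: 1839 + 105 = 1944
Selection 10: 1944 + 105 = 2049
Selection 11: 2049 + 105 = 2154
Selection 12: 2154 + 105 = 2259 → 2259 − 2154 = 105
Selection 13: 105 + 105 = 210
Selection 14: 210 + 105 = 315

1104, 1209, 1314, 1419, 1524, 1629, 1734, 1839, 1944, 2049, 2154, 105, 210, 315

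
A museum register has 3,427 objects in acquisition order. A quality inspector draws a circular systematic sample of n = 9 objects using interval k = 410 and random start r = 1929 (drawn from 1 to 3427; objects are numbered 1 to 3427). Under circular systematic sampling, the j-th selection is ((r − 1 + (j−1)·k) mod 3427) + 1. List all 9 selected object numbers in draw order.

Selection 1: 1929
Selection 2: 1929 + 410 = 2339
Selection 3: 2339 + 410 = 2749
Selection 4: 2749 + 410 = 3159
Selection 5: 3159 + 410 = 3569 → 3569 − 3427 = 142
Selection 6: 142 + 410 = 552
Selection 7: 552 + 410 = 962
Selection 8: 962 + 410 = 1372
Selection 9: 1372 + 410 = 1782

1929, 2339, 2749, 3159, 142, 552, 962, 1372, 1782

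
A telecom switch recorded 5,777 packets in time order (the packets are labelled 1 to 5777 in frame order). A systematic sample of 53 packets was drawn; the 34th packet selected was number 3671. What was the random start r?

74

k = 5777/53 = 109
r = 3671 − (34−1)×109 = 3671 − 3597 = 74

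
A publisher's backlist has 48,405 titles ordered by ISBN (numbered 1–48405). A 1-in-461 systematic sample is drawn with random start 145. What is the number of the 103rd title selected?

47167

k = 461
103rd selection = r + (103−1)·k = 145 + 102×461 = 145 + 47022 = 47167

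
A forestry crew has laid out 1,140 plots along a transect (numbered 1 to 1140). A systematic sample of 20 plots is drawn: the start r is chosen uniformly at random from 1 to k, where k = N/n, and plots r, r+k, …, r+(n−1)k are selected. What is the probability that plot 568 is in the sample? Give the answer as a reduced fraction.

1/57

k = 1140/20 = 57.
Plot 568 is selected iff r ≡ 568 (mod 57); exactly one such r in {1,…,57}.
Inclusion probability = 1/57.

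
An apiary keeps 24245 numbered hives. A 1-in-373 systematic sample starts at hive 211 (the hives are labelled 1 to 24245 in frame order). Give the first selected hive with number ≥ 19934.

k = 373
Steps past start: ⌈(19934 − 211)/373⌉ = ⌈19723/373⌉ = 53
Selected hive: 211 + 53×373 = 19980

19980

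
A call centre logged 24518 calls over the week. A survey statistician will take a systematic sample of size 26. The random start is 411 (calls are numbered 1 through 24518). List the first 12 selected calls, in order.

411, 1354, 2297, 3240, 4183, 5126, 6069, 7012, 7955, 8898, 9841, 10784

k = N/n = 24518/26 = 943
call 1: 411
call 2: 411 + 943 = 1354
call 3: 1354 + 943 = 2297
call 4: 2297 + 943 = 3240
call 5: 3240 + 943 = 4183
call 6: 4183 + 943 = 5126
call 7: 5126 + 943 = 6069
call 8: 6069 + 943 = 7012
call 9: 7012 + 943 = 7955
call 10: 7955 + 943 = 8898
call 11: 8898 + 943 = 9841
call 12: 9841 + 943 = 10784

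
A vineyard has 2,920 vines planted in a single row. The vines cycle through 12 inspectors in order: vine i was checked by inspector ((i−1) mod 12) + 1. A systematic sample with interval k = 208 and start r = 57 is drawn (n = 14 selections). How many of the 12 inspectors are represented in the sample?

3

Consecutive selections differ by k = 208, so their inspector numbers differ by 208 mod 12 = 4.
gcd(208, 12) = 4, so the sample visits 12/4 = 3 distinct residues mod 12.
Start 57 is inspector 9; the inspectors hit are 1, 5, 9.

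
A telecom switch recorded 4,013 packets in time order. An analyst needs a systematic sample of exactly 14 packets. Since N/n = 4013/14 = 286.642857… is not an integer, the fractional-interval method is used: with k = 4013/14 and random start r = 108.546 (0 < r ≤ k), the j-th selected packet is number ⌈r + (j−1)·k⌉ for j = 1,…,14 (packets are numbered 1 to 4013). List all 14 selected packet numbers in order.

109, 396, 682, 969, 1256, 1542, 1829, 2116, 2402, 2689, 2975, 3262, 3549, 3835

j=1: r + 0k = 108.546 → ⌈·⌉ = 109
j=2: r + 1k = 395.188857… → ⌈·⌉ = 396
j=3: r + 2k = 681.831714… → ⌈·⌉ = 682
j=4: r + 3k = 968.474571… → ⌈·⌉ = 969
j=5: r + 4k = 1255.117428… → ⌈·⌉ = 1256
j=6: r + 5k = 1541.760285… → ⌈·⌉ = 1542
j=7: r + 6k = 1828.403142… → ⌈·⌉ = 1829
j=8: r + 7k = 2115.046 → ⌈·⌉ = 2116
j=9: r + 8k = 2401.688857… → ⌈·⌉ = 2402
j=10: r + 9k = 2688.331714… → ⌈·⌉ = 2689
j=11: r + 10k = 2974.974571… → ⌈·⌉ = 2975
j=12: r + 11k = 3261.617428… → ⌈·⌉ = 3262
j=13: r + 12k = 3548.260285… → ⌈·⌉ = 3549
j=14: r + 13k = 3834.903142… → ⌈·⌉ = 3835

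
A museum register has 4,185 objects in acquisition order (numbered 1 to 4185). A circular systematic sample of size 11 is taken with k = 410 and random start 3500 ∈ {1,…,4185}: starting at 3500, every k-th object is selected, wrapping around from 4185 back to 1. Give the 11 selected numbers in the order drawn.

Selection 1: 3500
Selection 2: 3500 + 410 = 3910
Selection 3: 3910 + 410 = 4320 → 4320 − 4185 = 135
Selection 4: 135 + 410 = 545
Selection 5: 545 + 410 = 955
Selection 6: 955 + 410 = 1365
Selection 7: 1365 + 410 = 1775
Selection 8: 1775 + 410 = 2185
Selection 9: 2185 + 410 = 2595
Selection 10: 2595 + 410 = 3005
Selection 11: 3005 + 410 = 3415

3500, 3910, 135, 545, 955, 1365, 1775, 2185, 2595, 3005, 3415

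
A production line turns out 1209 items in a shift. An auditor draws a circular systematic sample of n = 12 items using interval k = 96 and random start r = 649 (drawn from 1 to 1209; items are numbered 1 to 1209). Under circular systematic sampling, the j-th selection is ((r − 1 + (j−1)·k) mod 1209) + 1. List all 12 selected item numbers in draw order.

Selection 1: 649
Selection 2: 649 + 96 = 745
Selection 3: 745 + 96 = 841
Selection 4: 841 + 96 = 937
Selection 5: 937 + 96 = 1033
Selection 6: 1033 + 96 = 1129
Selection 7: 1129 + 96 = 1225 → 1225 − 1209 = 16
Selection 8: 16 + 96 = 112
Selection 9: 112 + 96 = 208
Selection 10: 208 + 96 = 304
Selection 11: 304 + 96 = 400
Selection 12: 400 + 96 = 496

649, 745, 841, 937, 1033, 1129, 16, 112, 208, 304, 400, 496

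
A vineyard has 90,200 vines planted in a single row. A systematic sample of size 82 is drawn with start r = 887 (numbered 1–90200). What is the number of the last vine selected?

89987

k = 90200/82 = 1100
82nd selection = r + (82−1)·k = 887 + 81×1100 = 887 + 89100 = 89987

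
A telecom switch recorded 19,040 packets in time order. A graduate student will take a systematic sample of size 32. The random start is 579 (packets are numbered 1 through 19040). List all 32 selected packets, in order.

579, 1174, 1769, 2364, 2959, 3554, 4149, 4744, 5339, 5934, 6529, 7124, 7719, 8314, 8909, 9504, 10099, 10694, 11289, 11884, 12479, 13074, 13669, 14264, 14859, 15454, 16049, 16644, 17239, 17834, 18429, 19024

k = N/n = 19040/32 = 595
packet 1: 579
packet 2: 579 + 595 = 1174
packet 3: 1174 + 595 = 1769
packet 4: 1769 + 595 = 2364
packet 5: 2364 + 595 = 2959
packet 6: 2959 + 595 = 3554
packet 7: 3554 + 595 = 4149
packet 8: 4149 + 595 = 4744
packet 9: 4744 + 595 = 5339
packet 10: 5339 + 595 = 5934
packet 11: 5934 + 595 = 6529
packet 12: 6529 + 595 = 7124
packet 13: 7124 + 595 = 7719
packet 14: 7719 + 595 = 8314
packet 15: 8314 + 595 = 8909
packet 16: 8909 + 595 = 9504
packet 17: 9504 + 595 = 10099
packet 18: 10099 + 595 = 10694
packet 19: 10694 + 595 = 11289
packet 20: 11289 + 595 = 11884
packet 21: 11884 + 595 = 12479
packet 22: 12479 + 595 = 13074
packet 23: 13074 + 595 = 13669
packet 24: 13669 + 595 = 14264
packet 25: 14264 + 595 = 14859
packet 26: 14859 + 595 = 15454
packet 27: 15454 + 595 = 16049
packet 28: 16049 + 595 = 16644
packet 29: 16644 + 595 = 17239
packet 30: 17239 + 595 = 17834
packet 31: 17834 + 595 = 18429
packet 32: 18429 + 595 = 19024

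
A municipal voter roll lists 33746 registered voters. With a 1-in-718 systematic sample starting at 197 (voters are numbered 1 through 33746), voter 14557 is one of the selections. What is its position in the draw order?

21

k = 718
position = (14557 − 197)/718 + 1 = 14360/718 + 1 = 20 + 1 = 21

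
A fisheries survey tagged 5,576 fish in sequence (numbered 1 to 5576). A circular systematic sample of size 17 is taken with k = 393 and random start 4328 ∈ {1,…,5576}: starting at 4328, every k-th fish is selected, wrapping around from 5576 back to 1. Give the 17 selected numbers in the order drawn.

4328, 4721, 5114, 5507, 324, 717, 1110, 1503, 1896, 2289, 2682, 3075, 3468, 3861, 4254, 4647, 5040

Selection 1: 4328
Selection 2: 4328 + 393 = 4721
Selection 3: 4721 + 393 = 5114
Selection 4: 5114 + 393 = 5507
Selection 5: 5507 + 393 = 5900 → 5900 − 5576 = 324
Selection 6: 324 + 393 = 717
Selection 7: 717 + 393 = 1110
Selection 8: 1110 + 393 = 1503
Selection 9: 1503 + 393 = 1896
Selection 10: 1896 + 393 = 2289
Selection 11: 2289 + 393 = 2682
Selection 12: 2682 + 393 = 3075
Selection 13: 3075 + 393 = 3468
Selection 14: 3468 + 393 = 3861
Selection 15: 3861 + 393 = 4254
Selection 16: 4254 + 393 = 4647
Selection 17: 4647 + 393 = 5040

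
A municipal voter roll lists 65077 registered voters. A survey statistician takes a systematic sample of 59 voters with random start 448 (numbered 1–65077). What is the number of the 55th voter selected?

k = 65077/59 = 1103
55th selection = r + (55−1)·k = 448 + 54×1103 = 448 + 59562 = 60010

60010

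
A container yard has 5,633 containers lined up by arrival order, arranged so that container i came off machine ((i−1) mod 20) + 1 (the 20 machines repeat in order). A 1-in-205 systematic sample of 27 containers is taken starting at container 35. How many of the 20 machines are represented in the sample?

4

Consecutive selections differ by k = 205, so their machine numbers differ by 205 mod 20 = 5.
gcd(205, 20) = 5, so the sample visits 20/5 = 4 distinct residues mod 20.
Start 35 is machine 15; the machines hit are 5, 10, 15, 20.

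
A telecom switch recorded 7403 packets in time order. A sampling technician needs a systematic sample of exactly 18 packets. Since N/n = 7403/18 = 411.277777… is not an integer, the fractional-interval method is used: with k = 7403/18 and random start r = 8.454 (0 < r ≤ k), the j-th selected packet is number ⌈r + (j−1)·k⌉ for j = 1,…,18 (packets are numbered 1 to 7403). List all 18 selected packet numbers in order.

j=1: r + 0k = 8.454 → ⌈·⌉ = 9
j=2: r + 1k = 419.731777… → ⌈·⌉ = 420
j=3: r + 2k = 831.009555… → ⌈·⌉ = 832
j=4: r + 3k = 1242.287333… → ⌈·⌉ = 1243
j=5: r + 4k = 1653.565111… → ⌈·⌉ = 1654
j=6: r + 5k = 2064.842888… → ⌈·⌉ = 2065
j=7: r + 6k = 2476.120666… → ⌈·⌉ = 2477
j=8: r + 7k = 2887.398444… → ⌈·⌉ = 2888
j=9: r + 8k = 3298.676222… → ⌈·⌉ = 3299
j=10: r + 9k = 3709.954 → ⌈·⌉ = 3710
j=11: r + 10k = 4121.231777… → ⌈·⌉ = 4122
j=12: r + 11k = 4532.509555… → ⌈·⌉ = 4533
j=13: r + 12k = 4943.787333… → ⌈·⌉ = 4944
j=14: r + 13k = 5355.065111… → ⌈·⌉ = 5356
j=15: r + 14k = 5766.342888… → ⌈·⌉ = 5767
j=16: r + 15k = 6177.620666… → ⌈·⌉ = 6178
j=17: r + 16k = 6588.898444… → ⌈·⌉ = 6589
j=18: r + 17k = 7000.176222… → ⌈·⌉ = 7001

9, 420, 832, 1243, 1654, 2065, 2477, 2888, 3299, 3710, 4122, 4533, 4944, 5356, 5767, 6178, 6589, 7001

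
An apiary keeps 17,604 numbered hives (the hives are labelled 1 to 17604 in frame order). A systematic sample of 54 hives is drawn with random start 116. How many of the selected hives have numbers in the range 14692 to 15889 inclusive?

k = 17604/54 = 326
First selection ≥ 14692: 116 + ⌈(14692−116)/326⌉·326 = 116 + 45×326 = 14786
Last selection ≤ 15889: 116 + ⌊(15889−116)/326⌋·326 = 116 + 48×326 = 15764
Count = 48 − 45 + 1 = 4

4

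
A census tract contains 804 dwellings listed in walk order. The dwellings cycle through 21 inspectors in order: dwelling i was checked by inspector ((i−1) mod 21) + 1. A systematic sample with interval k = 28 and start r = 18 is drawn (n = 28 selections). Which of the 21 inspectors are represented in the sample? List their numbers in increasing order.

Consecutive selections differ by k = 28, so their inspector numbers differ by 28 mod 21 = 7.
gcd(28, 21) = 7, so the sample visits 21/7 = 3 distinct residues mod 21.
Start 18 is inspector 18; the inspectors hit are 4, 11, 18.

4, 11, 18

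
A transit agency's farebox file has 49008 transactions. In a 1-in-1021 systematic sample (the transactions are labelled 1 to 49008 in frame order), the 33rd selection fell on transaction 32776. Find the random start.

104

k = 1021
r = 32776 − (33−1)×1021 = 32776 − 32672 = 104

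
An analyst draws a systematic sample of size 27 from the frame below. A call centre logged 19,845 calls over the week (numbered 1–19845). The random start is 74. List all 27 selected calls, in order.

74, 809, 1544, 2279, 3014, 3749, 4484, 5219, 5954, 6689, 7424, 8159, 8894, 9629, 10364, 11099, 11834, 12569, 13304, 14039, 14774, 15509, 16244, 16979, 17714, 18449, 19184

k = N/n = 19845/27 = 735
call 1: 74
call 2: 74 + 735 = 809
call 3: 809 + 735 = 1544
call 4: 1544 + 735 = 2279
call 5: 2279 + 735 = 3014
call 6: 3014 + 735 = 3749
call 7: 3749 + 735 = 4484
call 8: 4484 + 735 = 5219
call 9: 5219 + 735 = 5954
call 10: 5954 + 735 = 6689
call 11: 6689 + 735 = 7424
call 12: 7424 + 735 = 8159
call 13: 8159 + 735 = 8894
call 14: 8894 + 735 = 9629
call 15: 9629 + 735 = 10364
call 16: 10364 + 735 = 11099
call 17: 11099 + 735 = 11834
call 18: 11834 + 735 = 12569
call 19: 12569 + 735 = 13304
call 20: 13304 + 735 = 14039
call 21: 14039 + 735 = 14774
call 22: 14774 + 735 = 15509
call 23: 15509 + 735 = 16244
call 24: 16244 + 735 = 16979
call 25: 16979 + 735 = 17714
call 26: 17714 + 735 = 18449
call 27: 18449 + 735 = 19184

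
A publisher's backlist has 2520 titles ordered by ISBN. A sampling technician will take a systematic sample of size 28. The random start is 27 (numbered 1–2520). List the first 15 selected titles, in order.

27, 117, 207, 297, 387, 477, 567, 657, 747, 837, 927, 1017, 1107, 1197, 1287

k = N/n = 2520/28 = 90
title 1: 27
title 2: 27 + 90 = 117
title 3: 117 + 90 = 207
title 4: 207 + 90 = 297
title 5: 297 + 90 = 387
title 6: 387 + 90 = 477
title 7: 477 + 90 = 567
title 8: 567 + 90 = 657
title 9: 657 + 90 = 747
title 10: 747 + 90 = 837
title 11: 837 + 90 = 927
title 12: 927 + 90 = 1017
title 13: 1017 + 90 = 1107
title 14: 1107 + 90 = 1197
title 15: 1197 + 90 = 1287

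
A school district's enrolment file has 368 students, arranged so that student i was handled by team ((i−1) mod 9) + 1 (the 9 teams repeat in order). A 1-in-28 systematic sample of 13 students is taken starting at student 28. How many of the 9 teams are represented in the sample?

Consecutive selections differ by k = 28, so their team numbers differ by 28 mod 9 = 1.
gcd(28, 9) = 1, so the sample visits 9/1 = 9 distinct residues mod 9.
Start 28 is team 1; the teams hit are 1, 2, 3, 4, 5, 6, 7, 8, 9.

9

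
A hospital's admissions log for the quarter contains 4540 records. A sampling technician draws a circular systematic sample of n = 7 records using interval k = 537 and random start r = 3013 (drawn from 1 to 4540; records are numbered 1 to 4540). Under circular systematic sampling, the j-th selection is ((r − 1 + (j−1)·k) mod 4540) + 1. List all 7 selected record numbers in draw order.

3013, 3550, 4087, 84, 621, 1158, 1695

Selection 1: 3013
Selection 2: 3013 + 537 = 3550
Selection 3: 3550 + 537 = 4087
Selection 4: 4087 + 537 = 4624 → 4624 − 4540 = 84
Selection 5: 84 + 537 = 621
Selection 6: 621 + 537 = 1158
Selection 7: 1158 + 537 = 1695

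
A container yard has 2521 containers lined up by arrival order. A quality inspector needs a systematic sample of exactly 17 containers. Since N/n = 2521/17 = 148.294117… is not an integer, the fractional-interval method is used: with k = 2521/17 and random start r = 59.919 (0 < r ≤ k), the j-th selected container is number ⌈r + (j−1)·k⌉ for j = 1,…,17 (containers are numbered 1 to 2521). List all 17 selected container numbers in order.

j=1: r + 0k = 59.919 → ⌈·⌉ = 60
j=2: r + 1k = 208.213117… → ⌈·⌉ = 209
j=3: r + 2k = 356.507235… → ⌈·⌉ = 357
j=4: r + 3k = 504.801352… → ⌈·⌉ = 505
j=5: r + 4k = 653.095470… → ⌈·⌉ = 654
j=6: r + 5k = 801.389588… → ⌈·⌉ = 802
j=7: r + 6k = 949.683705… → ⌈·⌉ = 950
j=8: r + 7k = 1097.977823… → ⌈·⌉ = 1098
j=9: r + 8k = 1246.271941… → ⌈·⌉ = 1247
j=10: r + 9k = 1394.566058… → ⌈·⌉ = 1395
j=11: r + 10k = 1542.860176… → ⌈·⌉ = 1543
j=12: r + 11k = 1691.154294… → ⌈·⌉ = 1692
j=13: r + 12k = 1839.448411… → ⌈·⌉ = 1840
j=14: r + 13k = 1987.742529… → ⌈·⌉ = 1988
j=15: r + 14k = 2136.036647… → ⌈·⌉ = 2137
j=16: r + 15k = 2284.330764… → ⌈·⌉ = 2285
j=17: r + 16k = 2432.624882… → ⌈·⌉ = 2433

60, 209, 357, 505, 654, 802, 950, 1098, 1247, 1395, 1543, 1692, 1840, 1988, 2137, 2285, 2433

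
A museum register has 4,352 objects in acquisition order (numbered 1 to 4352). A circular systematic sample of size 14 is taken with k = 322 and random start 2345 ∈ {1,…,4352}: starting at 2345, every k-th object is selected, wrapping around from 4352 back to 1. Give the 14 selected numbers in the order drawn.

Selection 1: 2345
Selection 2: 2345 + 322 = 2667
Selection 3: 2667 + 322 = 2989
Selection 4: 2989 + 322 = 3311
Selection 5: 3311 + 322 = 3633
Selection 6: 3633 + 322 = 3955
Selection 7: 3955 + 322 = 4277
Selection 8: 4277 + 322 = 4599 → 4599 − 4352 = 247
Selection 9: 247 + 322 = 569
Selection 10: 569 + 322 = 891
Selection 11: 891 + 322 = 1213
Selection 12: 1213 + 322 = 1535
Selection 13: 1535 + 322 = 1857
Selection 14: 1857 + 322 = 2179

2345, 2667, 2989, 3311, 3633, 3955, 4277, 247, 569, 891, 1213, 1535, 1857, 2179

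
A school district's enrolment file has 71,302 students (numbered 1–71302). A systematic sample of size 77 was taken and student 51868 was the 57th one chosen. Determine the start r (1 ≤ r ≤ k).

12

k = 71302/77 = 926
r = 51868 − (57−1)×926 = 51868 − 51856 = 12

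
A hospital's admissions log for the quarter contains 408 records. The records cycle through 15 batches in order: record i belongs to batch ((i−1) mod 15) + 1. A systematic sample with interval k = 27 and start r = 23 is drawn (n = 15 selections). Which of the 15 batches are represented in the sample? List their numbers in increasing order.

Consecutive selections differ by k = 27, so their batch numbers differ by 27 mod 15 = 12.
gcd(27, 15) = 3, so the sample visits 15/3 = 5 distinct residues mod 15.
Start 23 is batch 8; the batches hit are 2, 5, 8, 11, 14.

2, 5, 8, 11, 14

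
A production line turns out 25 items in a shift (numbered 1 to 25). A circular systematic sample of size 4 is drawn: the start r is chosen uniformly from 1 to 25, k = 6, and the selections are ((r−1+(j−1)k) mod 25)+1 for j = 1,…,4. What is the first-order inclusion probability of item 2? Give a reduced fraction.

For each position j, as r ranges over 1…25 the j-th selection hits every item exactly once, so item 2 is selected for exactly 4 of the 25 starts.
Inclusion probability = 4/25.

4/25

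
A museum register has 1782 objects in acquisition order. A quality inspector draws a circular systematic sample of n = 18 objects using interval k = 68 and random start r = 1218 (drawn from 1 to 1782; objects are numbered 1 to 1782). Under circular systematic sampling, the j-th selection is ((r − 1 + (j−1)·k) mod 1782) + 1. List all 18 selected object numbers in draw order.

Selection 1: 1218
Selection 2: 1218 + 68 = 1286
Selection 3: 1286 + 68 = 1354
Selection 4: 1354 + 68 = 1422
Selection 5: 1422 + 68 = 1490
Selection 6: 1490 + 68 = 1558
Selection 7: 1558 + 68 = 1626
Selection 8: 1626 + 68 = 1694
Selection 9: 1694 + 68 = 1762
Selection 10: 1762 + 68 = 1830 → 1830 − 1782 = 48
Selection 11: 48 + 68 = 116
Selection 12: 116 + 68 = 184
Selection 13: 184 + 68 = 252
Selection 14: 252 + 68 = 320
Selection 15: 320 + 68 = 388
Selection 16: 388 + 68 = 456
Selection 17: 456 + 68 = 524
Selection 18: 524 + 68 = 592

1218, 1286, 1354, 1422, 1490, 1558, 1626, 1694, 1762, 48, 116, 184, 252, 320, 388, 456, 524, 592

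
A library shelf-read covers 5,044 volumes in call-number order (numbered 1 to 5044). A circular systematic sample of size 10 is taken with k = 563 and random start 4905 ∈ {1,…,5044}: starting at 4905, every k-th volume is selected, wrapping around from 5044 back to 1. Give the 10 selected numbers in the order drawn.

4905, 424, 987, 1550, 2113, 2676, 3239, 3802, 4365, 4928

Selection 1: 4905
Selection 2: 4905 + 563 = 5468 → 5468 − 5044 = 424
Selection 3: 424 + 563 = 987
Selection 4: 987 + 563 = 1550
Selection 5: 1550 + 563 = 2113
Selection 6: 2113 + 563 = 2676
Selection 7: 2676 + 563 = 3239
Selection 8: 3239 + 563 = 3802
Selection 9: 3802 + 563 = 4365
Selection 10: 4365 + 563 = 4928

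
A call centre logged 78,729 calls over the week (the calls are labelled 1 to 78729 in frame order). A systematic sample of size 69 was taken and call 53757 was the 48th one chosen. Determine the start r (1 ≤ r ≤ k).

k = 78729/69 = 1141
r = 53757 − (48−1)×1141 = 53757 − 53627 = 130

130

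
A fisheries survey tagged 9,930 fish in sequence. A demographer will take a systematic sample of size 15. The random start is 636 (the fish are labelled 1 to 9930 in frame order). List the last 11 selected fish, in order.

k = N/n = 9930/15 = 662
5th selection = 636 + 4×662 = 3284
6th: 3284 + 662 = 3946
7th: 3946 + 662 = 4608
8th: 4608 + 662 = 5270
9th: 5270 + 662 = 5932
10th: 5932 + 662 = 6594
11th: 6594 + 662 = 7256
12th: 7256 + 662 = 7918
13th: 7918 + 662 = 8580
14th: 8580 + 662 = 9242
15th: 9242 + 662 = 9904

3284, 3946, 4608, 5270, 5932, 6594, 7256, 7918, 8580, 9242, 9904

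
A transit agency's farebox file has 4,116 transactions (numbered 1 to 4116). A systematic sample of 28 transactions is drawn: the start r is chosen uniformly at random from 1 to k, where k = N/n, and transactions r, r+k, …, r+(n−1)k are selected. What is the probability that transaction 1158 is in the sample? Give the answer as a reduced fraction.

k = 4116/28 = 147.
Transaction 1158 is selected iff r ≡ 1158 (mod 147); exactly one such r in {1,…,147}.
Inclusion probability = 1/147.

1/147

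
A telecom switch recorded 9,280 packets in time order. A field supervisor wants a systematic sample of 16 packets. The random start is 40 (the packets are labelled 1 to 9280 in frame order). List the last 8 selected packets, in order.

4680, 5260, 5840, 6420, 7000, 7580, 8160, 8740

k = N/n = 9280/16 = 580
9th selection = 40 + 8×580 = 4680
10th: 4680 + 580 = 5260
11th: 5260 + 580 = 5840
12th: 5840 + 580 = 6420
13th: 6420 + 580 = 7000
14th: 7000 + 580 = 7580
15th: 7580 + 580 = 8160
16th: 8160 + 580 = 8740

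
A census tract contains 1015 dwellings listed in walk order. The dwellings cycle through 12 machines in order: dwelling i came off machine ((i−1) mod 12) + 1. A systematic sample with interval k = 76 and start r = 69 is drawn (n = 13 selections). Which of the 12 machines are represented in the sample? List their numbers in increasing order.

1, 5, 9

Consecutive selections differ by k = 76, so their machine numbers differ by 76 mod 12 = 4.
gcd(76, 12) = 4, so the sample visits 12/4 = 3 distinct residues mod 12.
Start 69 is machine 9; the machines hit are 1, 5, 9.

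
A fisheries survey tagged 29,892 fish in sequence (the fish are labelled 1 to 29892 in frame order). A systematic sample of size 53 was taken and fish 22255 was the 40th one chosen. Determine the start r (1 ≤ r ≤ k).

259

k = 29892/53 = 564
r = 22255 − (40−1)×564 = 22255 − 21996 = 259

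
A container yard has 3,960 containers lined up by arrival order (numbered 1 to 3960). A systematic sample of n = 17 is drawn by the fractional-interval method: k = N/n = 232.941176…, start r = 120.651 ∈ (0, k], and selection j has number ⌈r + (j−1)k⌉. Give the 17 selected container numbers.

121, 354, 587, 820, 1053, 1286, 1519, 1752, 1985, 2218, 2451, 2684, 2916, 3149, 3382, 3615, 3848

j=1: r + 0k = 120.651 → ⌈·⌉ = 121
j=2: r + 1k = 353.592176… → ⌈·⌉ = 354
j=3: r + 2k = 586.533352… → ⌈·⌉ = 587
j=4: r + 3k = 819.474529… → ⌈·⌉ = 820
j=5: r + 4k = 1052.415705… → ⌈·⌉ = 1053
j=6: r + 5k = 1285.356882… → ⌈·⌉ = 1286
j=7: r + 6k = 1518.298058… → ⌈·⌉ = 1519
j=8: r + 7k = 1751.239235… → ⌈·⌉ = 1752
j=9: r + 8k = 1984.180411… → ⌈·⌉ = 1985
j=10: r + 9k = 2217.121588… → ⌈·⌉ = 2218
j=11: r + 10k = 2450.062764… → ⌈·⌉ = 2451
j=12: r + 11k = 2683.003941… → ⌈·⌉ = 2684
j=13: r + 12k = 2915.945117… → ⌈·⌉ = 2916
j=14: r + 13k = 3148.886294… → ⌈·⌉ = 3149
j=15: r + 14k = 3381.827470… → ⌈·⌉ = 3382
j=16: r + 15k = 3614.768647… → ⌈·⌉ = 3615
j=17: r + 16k = 3847.709823… → ⌈·⌉ = 3848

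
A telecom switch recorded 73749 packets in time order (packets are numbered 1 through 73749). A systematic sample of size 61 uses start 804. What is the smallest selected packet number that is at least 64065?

k = 73749/61 = 1209
Steps past start: ⌈(64065 − 804)/1209⌉ = ⌈63261/1209⌉ = 53
Selected packet: 804 + 53×1209 = 64881

64881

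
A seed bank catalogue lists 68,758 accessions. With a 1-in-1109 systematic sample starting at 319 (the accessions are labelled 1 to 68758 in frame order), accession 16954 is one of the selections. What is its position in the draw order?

16

k = 1109
position = (16954 − 319)/1109 + 1 = 16635/1109 + 1 = 15 + 1 = 16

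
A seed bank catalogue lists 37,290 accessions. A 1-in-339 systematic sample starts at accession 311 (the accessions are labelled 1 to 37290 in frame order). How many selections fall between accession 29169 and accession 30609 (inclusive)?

4

k = 339
First selection ≥ 29169: 311 + ⌈(29169−311)/339⌉·339 = 311 + 86×339 = 29465
Last selection ≤ 30609: 311 + ⌊(30609−311)/339⌋·339 = 311 + 89×339 = 30482
Count = 89 − 86 + 1 = 4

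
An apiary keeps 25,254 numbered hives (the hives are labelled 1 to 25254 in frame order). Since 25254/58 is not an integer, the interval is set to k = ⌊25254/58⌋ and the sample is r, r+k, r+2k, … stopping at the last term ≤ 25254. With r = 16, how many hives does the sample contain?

k = ⌊25254/58⌋ = 435
Achieved size = ⌊(25254 − 16)/435⌋ + 1 = ⌊25238/435⌋ + 1 = 58 + 1 = 59
(last selection: 16 + 58×435 = 25246 ≤ 25254; next would be 25681 > 25254)

59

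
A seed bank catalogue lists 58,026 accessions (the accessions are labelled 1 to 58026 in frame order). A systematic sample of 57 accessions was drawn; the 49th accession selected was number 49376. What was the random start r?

k = 58026/57 = 1018
r = 49376 − (49−1)×1018 = 49376 − 48864 = 512

512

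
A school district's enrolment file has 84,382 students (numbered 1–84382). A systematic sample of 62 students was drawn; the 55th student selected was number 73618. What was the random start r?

124

k = 84382/62 = 1361
r = 73618 − (55−1)×1361 = 73618 − 73494 = 124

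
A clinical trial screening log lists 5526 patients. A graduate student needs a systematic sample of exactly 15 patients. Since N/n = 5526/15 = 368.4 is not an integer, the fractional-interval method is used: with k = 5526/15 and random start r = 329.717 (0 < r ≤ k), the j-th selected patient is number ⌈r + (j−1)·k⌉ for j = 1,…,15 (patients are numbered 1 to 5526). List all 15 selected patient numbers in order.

j=1: r + 0k = 329.717 → ⌈·⌉ = 330
j=2: r + 1k = 698.117 → ⌈·⌉ = 699
j=3: r + 2k = 1066.517 → ⌈·⌉ = 1067
j=4: r + 3k = 1434.917 → ⌈·⌉ = 1435
j=5: r + 4k = 1803.317 → ⌈·⌉ = 1804
j=6: r + 5k = 2171.717 → ⌈·⌉ = 2172
j=7: r + 6k = 2540.117 → ⌈·⌉ = 2541
j=8: r + 7k = 2908.517 → ⌈·⌉ = 2909
j=9: r + 8k = 3276.917 → ⌈·⌉ = 3277
j=10: r + 9k = 3645.317 → ⌈·⌉ = 3646
j=11: r + 10k = 4013.717 → ⌈·⌉ = 4014
j=12: r + 11k = 4382.117 → ⌈·⌉ = 4383
j=13: r + 12k = 4750.517 → ⌈·⌉ = 4751
j=14: r + 13k = 5118.917 → ⌈·⌉ = 5119
j=15: r + 14k = 5487.317 → ⌈·⌉ = 5488

330, 699, 1067, 1435, 1804, 2172, 2541, 2909, 3277, 3646, 4014, 4383, 4751, 5119, 5488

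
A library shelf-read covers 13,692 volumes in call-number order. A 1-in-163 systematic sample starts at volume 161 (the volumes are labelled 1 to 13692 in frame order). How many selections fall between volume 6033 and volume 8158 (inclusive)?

13

k = 163
First selection ≥ 6033: 161 + ⌈(6033−161)/163⌉·163 = 161 + 37×163 = 6192
Last selection ≤ 8158: 161 + ⌊(8158−161)/163⌋·163 = 161 + 49×163 = 8148
Count = 49 − 37 + 1 = 13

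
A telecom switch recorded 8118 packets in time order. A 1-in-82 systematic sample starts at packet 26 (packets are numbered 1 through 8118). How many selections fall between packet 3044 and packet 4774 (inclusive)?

k = 82
First selection ≥ 3044: 26 + ⌈(3044−26)/82⌉·82 = 26 + 37×82 = 3060
Last selection ≤ 4774: 26 + ⌊(4774−26)/82⌋·82 = 26 + 57×82 = 4700
Count = 57 − 37 + 1 = 21

21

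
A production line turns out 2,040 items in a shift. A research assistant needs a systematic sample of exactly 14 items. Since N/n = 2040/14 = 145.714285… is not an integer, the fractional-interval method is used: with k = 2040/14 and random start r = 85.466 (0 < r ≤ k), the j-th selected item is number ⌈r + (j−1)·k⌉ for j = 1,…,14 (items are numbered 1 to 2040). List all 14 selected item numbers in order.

j=1: r + 0k = 85.466 → ⌈·⌉ = 86
j=2: r + 1k = 231.180285… → ⌈·⌉ = 232
j=3: r + 2k = 376.894571… → ⌈·⌉ = 377
j=4: r + 3k = 522.608857… → ⌈·⌉ = 523
j=5: r + 4k = 668.323142… → ⌈·⌉ = 669
j=6: r + 5k = 814.037428… → ⌈·⌉ = 815
j=7: r + 6k = 959.751714… → ⌈·⌉ = 960
j=8: r + 7k = 1105.466 → ⌈·⌉ = 1106
j=9: r + 8k = 1251.180285… → ⌈·⌉ = 1252
j=10: r + 9k = 1396.894571… → ⌈·⌉ = 1397
j=11: r + 10k = 1542.608857… → ⌈·⌉ = 1543
j=12: r + 11k = 1688.323142… → ⌈·⌉ = 1689
j=13: r + 12k = 1834.037428… → ⌈·⌉ = 1835
j=14: r + 13k = 1979.751714… → ⌈·⌉ = 1980

86, 232, 377, 523, 669, 815, 960, 1106, 1252, 1397, 1543, 1689, 1835, 1980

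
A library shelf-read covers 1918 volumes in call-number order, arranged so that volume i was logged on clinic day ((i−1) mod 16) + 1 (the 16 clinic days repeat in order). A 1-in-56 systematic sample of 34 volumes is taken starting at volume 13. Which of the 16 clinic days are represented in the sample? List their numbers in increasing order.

5, 13

Consecutive selections differ by k = 56, so their clinic day numbers differ by 56 mod 16 = 8.
gcd(56, 16) = 8, so the sample visits 16/8 = 2 distinct residues mod 16.
Start 13 is clinic day 13; the clinic days hit are 5, 13.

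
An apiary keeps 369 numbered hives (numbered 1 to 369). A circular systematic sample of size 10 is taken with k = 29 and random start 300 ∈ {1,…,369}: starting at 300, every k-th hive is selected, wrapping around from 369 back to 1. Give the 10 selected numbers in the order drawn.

300, 329, 358, 18, 47, 76, 105, 134, 163, 192

Selection 1: 300
Selection 2: 300 + 29 = 329
Selection 3: 329 + 29 = 358
Selection 4: 358 + 29 = 387 → 387 − 369 = 18
Selection 5: 18 + 29 = 47
Selection 6: 47 + 29 = 76
Selection 7: 76 + 29 = 105
Selection 8: 105 + 29 = 134
Selection 9: 134 + 29 = 163
Selection 10: 163 + 29 = 192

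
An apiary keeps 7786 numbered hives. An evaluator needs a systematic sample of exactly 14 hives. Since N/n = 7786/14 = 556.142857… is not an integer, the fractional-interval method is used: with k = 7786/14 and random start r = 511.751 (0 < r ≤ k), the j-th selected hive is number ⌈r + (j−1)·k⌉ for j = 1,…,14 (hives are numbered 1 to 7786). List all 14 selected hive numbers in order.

j=1: r + 0k = 511.751 → ⌈·⌉ = 512
j=2: r + 1k = 1067.893857… → ⌈·⌉ = 1068
j=3: r + 2k = 1624.036714… → ⌈·⌉ = 1625
j=4: r + 3k = 2180.179571… → ⌈·⌉ = 2181
j=5: r + 4k = 2736.322428… → ⌈·⌉ = 2737
j=6: r + 5k = 3292.465285… → ⌈·⌉ = 3293
j=7: r + 6k = 3848.608142… → ⌈·⌉ = 3849
j=8: r + 7k = 4404.751 → ⌈·⌉ = 4405
j=9: r + 8k = 4960.893857… → ⌈·⌉ = 4961
j=10: r + 9k = 5517.036714… → ⌈·⌉ = 5518
j=11: r + 10k = 6073.179571… → ⌈·⌉ = 6074
j=12: r + 11k = 6629.322428… → ⌈·⌉ = 6630
j=13: r + 12k = 7185.465285… → ⌈·⌉ = 7186
j=14: r + 13k = 7741.608142… → ⌈·⌉ = 7742

512, 1068, 1625, 2181, 2737, 3293, 3849, 4405, 4961, 5518, 6074, 6630, 7186, 7742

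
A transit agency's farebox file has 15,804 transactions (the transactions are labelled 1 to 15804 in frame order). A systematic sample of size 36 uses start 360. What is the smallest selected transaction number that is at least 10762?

k = 15804/36 = 439
Steps past start: ⌈(10762 − 360)/439⌉ = ⌈10402/439⌉ = 24
Selected transaction: 360 + 24×439 = 10896

10896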